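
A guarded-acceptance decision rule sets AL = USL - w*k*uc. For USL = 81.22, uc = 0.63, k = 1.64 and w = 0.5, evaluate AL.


U = k * uc = 1.64 * 0.63 = 1.0332
guard band g = w * U = 0.5 * 1.0332 = 0.5166
AL = USL - g = 81.22 - 0.5166
AL = 80.7034

80.7034


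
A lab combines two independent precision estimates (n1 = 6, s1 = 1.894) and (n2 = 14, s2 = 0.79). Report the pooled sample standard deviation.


s_p = sqrt(((n1-1)*s1^2 + (n2-1)*s2^2) / (n1+n2-2))
numerator = (6-1)*1.894^2 + (14-1)*0.79^2 = 17.93618 + 8.1133 = 26.04948
denominator = 6 + 14 - 2 = 18
s_p^2 = 26.04948 / 18 = 1.4471933
s_p = sqrt(1.4471933) = 1.2030

1.2030


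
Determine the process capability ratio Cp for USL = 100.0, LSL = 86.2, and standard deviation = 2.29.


Cp = (USL - LSL) / (6 * sigma)
= (100.0 - 86.2) / (6 * 2.29)
= 13.8000 / 13.7400
= 1.0044

1.0044


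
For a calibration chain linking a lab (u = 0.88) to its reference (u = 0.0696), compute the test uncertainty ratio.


TUR = u_lab / u_ref
= 0.88 / 0.0696
= 12.6437

12.6437


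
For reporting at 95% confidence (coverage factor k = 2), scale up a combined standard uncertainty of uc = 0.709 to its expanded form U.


U = k * uc
U = 2 * 0.709
U = 1.4180

1.4180


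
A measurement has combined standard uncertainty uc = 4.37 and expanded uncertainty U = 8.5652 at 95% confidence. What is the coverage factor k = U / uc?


k = U / uc
k = 8.5652 / 4.37
k = 1.96

1.96


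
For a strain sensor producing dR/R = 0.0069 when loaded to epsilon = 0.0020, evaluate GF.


GF = (dR/R) / epsilon
= 0.0069 / 0.0020
= 3.4500

3.4500


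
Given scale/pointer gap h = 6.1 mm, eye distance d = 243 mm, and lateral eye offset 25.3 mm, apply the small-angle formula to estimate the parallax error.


error = h * offset / d
= 6.1 * 25.3 / 243
= 0.6351

0.6351


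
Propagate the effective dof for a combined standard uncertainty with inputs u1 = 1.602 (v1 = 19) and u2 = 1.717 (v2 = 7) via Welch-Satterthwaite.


uc = sqrt(u1^2 + u2^2) = sqrt(1.602^2 + 1.717^2) = 2.3482958
v_eff = uc^4 / (u1^4/v1 + u2^4/v2)
= 2.3482958^4 / (1.602^4/19 + 1.717^4/7)
= 30.409635 / 1.5882583
v_eff = 19.1465

19.1465


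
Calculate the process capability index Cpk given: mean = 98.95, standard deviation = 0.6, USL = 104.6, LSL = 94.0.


Cpu = (USL - mean) / (3*sigma) = (104.6 - 98.95) / (3*0.6) = 3.1389
Cpl = (mean - LSL) / (3*sigma) = (98.95 - 94.0) / (3*0.6) = 2.7500
Cpk = min(Cpu, Cpl) = 2.7500

2.7500


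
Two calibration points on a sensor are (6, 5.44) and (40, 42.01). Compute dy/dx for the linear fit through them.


slope = (y2 - y1) / (x2 - x1)
= (42.01 - 5.44) / (40 - 6)
= 36.5700 / 34
= 1.0756

1.0756


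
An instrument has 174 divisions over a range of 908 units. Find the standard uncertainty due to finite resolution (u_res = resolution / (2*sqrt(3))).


resolution = range / divisions
resolution = 908 / 174 = 5.2183908
u_res = resolution / (2*sqrt(3))
u_res = 5.2183908 / 3.4641016
u_res = 1.5064

1.5064


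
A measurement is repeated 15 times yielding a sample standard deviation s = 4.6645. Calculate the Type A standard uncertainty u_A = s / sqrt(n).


u_A = s / sqrt(n)
u_A = 4.6645 / sqrt(15)
u_A = 4.6645 / 3.8729833
u_A = 1.2044

1.2044


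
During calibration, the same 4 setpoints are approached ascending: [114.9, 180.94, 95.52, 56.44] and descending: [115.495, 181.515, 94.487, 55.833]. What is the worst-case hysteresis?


|114.9 - 115.495| = 0.5950
|180.94 - 181.515| = 0.5750
|95.52 - 94.487| = 1.0330
|56.44 - 55.833| = 0.6070
hysteresis = max(diffs) = 1.0330

1.0330


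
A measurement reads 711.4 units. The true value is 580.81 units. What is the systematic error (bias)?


Systematic error = measured - true
= 711.4 - 580.81
= 130.5900

130.5900


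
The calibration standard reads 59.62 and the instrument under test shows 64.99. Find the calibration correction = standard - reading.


Correction = standard - reading
= 59.62 - 64.99
= -5.3700

-5.3700


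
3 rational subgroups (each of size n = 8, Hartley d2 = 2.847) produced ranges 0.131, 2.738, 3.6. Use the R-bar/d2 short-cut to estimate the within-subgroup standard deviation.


R_bar = (0.131 + 2.738 + 3.6) / 3
R_bar = 6.469 / 3 = 2.1563333
sigma_hat = R_bar / d2 = 2.1563333 / 2.847 = 0.7574

0.7574


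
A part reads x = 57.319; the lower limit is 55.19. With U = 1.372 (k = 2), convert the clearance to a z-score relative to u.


u = U / k = 1.372 / 2 = 0.686
margin = |LSL - x| = |55.19 - 57.319| = 2.129
z = margin / u = 2.129 / 0.686
z = 3.1035

3.1035


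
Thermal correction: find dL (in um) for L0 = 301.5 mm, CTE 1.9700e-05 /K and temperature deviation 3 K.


dL = L * alpha * dT
= 301.5 * 1.9700e-05 * 3
= 0.0178186 mm
dL_um = 0.0178186 * 1000 = 17.8186 um

17.8186


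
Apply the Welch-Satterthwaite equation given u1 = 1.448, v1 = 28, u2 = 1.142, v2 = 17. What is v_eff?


uc = sqrt(u1^2 + u2^2) = sqrt(1.448^2 + 1.142^2) = 1.8441442
v_eff = uc^4 / (u1^4/v1 + u2^4/v2)
= 1.8441442^4 / (1.448^4/28 + 1.142^4/17)
= 11.565902 / 0.25705562
v_eff = 44.9938

44.9938


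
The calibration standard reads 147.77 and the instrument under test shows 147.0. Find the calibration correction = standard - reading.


Correction = standard - reading
= 147.77 - 147.0
= 0.7700

0.7700


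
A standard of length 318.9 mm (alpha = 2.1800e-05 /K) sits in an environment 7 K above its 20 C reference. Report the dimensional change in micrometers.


dL = L * alpha * dT
= 318.9 * 2.1800e-05 * 7
= 0.0486641 mm
dL_um = 0.0486641 * 1000 = 48.6641 um

48.6641


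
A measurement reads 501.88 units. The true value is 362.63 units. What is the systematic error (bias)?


Systematic error = measured - true
= 501.88 - 362.63
= 139.2500

139.2500


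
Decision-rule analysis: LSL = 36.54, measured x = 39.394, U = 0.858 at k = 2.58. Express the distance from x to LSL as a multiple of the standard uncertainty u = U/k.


u = U / k = 0.858 / 2.58 = 0.33255814
margin = |LSL - x| = |36.54 - 39.394| = 2.854
z = margin / u = 2.854 / 0.33255814
z = 8.5820

8.5820


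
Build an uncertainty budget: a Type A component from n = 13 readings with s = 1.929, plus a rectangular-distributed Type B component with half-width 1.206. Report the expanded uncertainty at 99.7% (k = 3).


u_A = s / sqrt(n) = 1.929 / sqrt(13) = 0.53500834
u_B = half_width / sqrt(3) = 1.206 / sqrt(3) = 0.69628442
uc = sqrt(u_A^2 + u_B^2) = sqrt(0.53500834^2 + 0.69628442^2) = 0.8780922
U = k * uc = 3 * 0.8780922
U = 2.6343

2.6343


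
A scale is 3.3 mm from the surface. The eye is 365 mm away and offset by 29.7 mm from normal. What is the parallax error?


error = h * offset / d
= 3.3 * 29.7 / 365
= 0.2685

0.2685


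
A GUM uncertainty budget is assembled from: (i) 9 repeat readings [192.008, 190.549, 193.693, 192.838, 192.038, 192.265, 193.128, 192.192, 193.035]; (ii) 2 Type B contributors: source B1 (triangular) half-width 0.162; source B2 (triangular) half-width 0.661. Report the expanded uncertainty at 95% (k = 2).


mean = (192.008 + 190.549 + 193.693 + 192.838 + 192.038 + 192.265 + 193.128 + 192.192 + 193.035) / 9 = 192.4162222
s = sqrt(sum((x - mean)^2)/(n-1)) = 0.9060168
u_A = s / sqrt(n) = 0.9060168 / sqrt(9) = 0.3020056
u_B1 = 0.162 / sqrt(6) = 0.066136223
u_B2 = 0.661 / sqrt(6) = 0.26985212
uc = sqrt(0.3020056^2 + 0.066136223^2 + 0.26985212^2) = 0.41036758
U = k * uc = 2 * 0.41036758
U = 0.8207

0.8207


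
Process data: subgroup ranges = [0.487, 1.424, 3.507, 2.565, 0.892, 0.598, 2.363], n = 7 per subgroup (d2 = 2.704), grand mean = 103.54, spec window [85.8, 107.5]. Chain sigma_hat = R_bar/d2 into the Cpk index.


R_bar = (0.487 + 1.424 + 3.507 + 2.565 + 0.892 + 0.598 + 2.363) / 7 = 1.6908571
sigma = R_bar / d2 = 1.6908571 / 2.704 = 0.62531697
Cp = (USL - LSL)/(6*sigma) = (107.5 - 85.8)/(6*0.62531697) = 5.7837
Cpu = (107.5 - 103.54)/(3*0.62531697) = 2.1109
Cpl = (103.54 - 85.8)/(3*0.62531697) = 9.4565
Cpk = min(Cpu, Cpl) = 2.1109

2.1109


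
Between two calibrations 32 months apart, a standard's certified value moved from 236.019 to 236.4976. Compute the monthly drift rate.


rate = (v2 - v1) / months
= (236.4976 - 236.019) / 32
= 0.4786 / 32
= 0.0150

0.0150


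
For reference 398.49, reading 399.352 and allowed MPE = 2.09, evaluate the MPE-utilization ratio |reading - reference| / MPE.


e = indication - reference = 399.352 - 398.49 = 0.8620
|e| = 0.8620
ratio = |e| / MPE = 0.8620 / 2.09
ratio = 0.4124

0.4124


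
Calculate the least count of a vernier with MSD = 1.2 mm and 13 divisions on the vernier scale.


LC = MSD / n_div
= 1.2 / 13
= 0.0923

0.0923


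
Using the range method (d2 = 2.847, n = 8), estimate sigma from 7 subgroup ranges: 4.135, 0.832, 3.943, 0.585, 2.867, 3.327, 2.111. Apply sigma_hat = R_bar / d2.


R_bar = (4.135 + 0.832 + 3.943 + 0.585 + 2.867 + 3.327 + 2.111) / 7
R_bar = 17.8 / 7 = 2.5428571
sigma_hat = R_bar / d2 = 2.5428571 / 2.847 = 0.8932

0.8932


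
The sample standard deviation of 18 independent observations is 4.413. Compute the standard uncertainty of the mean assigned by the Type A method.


u_A = s / sqrt(n)
u_A = 4.413 / sqrt(18)
u_A = 4.413 / 4.2426407
u_A = 1.0402

1.0402


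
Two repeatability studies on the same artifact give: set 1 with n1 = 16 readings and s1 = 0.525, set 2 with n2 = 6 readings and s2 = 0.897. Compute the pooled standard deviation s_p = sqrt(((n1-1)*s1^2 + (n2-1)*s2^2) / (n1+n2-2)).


s_p = sqrt(((n1-1)*s1^2 + (n2-1)*s2^2) / (n1+n2-2))
numerator = (16-1)*0.525^2 + (6-1)*0.897^2 = 4.134375 + 4.023045 = 8.15742
denominator = 16 + 6 - 2 = 20
s_p^2 = 8.15742 / 20 = 0.407871
s_p = sqrt(0.407871) = 0.6386

0.6386


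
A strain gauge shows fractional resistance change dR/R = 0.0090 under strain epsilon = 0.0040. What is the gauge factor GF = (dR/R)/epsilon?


GF = (dR/R) / epsilon
= 0.0090 / 0.0040
= 2.2500

2.2500


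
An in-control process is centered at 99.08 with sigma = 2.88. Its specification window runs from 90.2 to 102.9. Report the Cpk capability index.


Cpu = (USL - mean) / (3*sigma) = (102.9 - 99.08) / (3*2.88) = 0.4421
Cpl = (mean - LSL) / (3*sigma) = (99.08 - 90.2) / (3*2.88) = 1.0278
Cpk = min(Cpu, Cpl) = 0.4421

0.4421


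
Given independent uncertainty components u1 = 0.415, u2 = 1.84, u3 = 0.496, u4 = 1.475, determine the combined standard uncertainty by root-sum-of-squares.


uc = sqrt(0.415^2 + 1.84^2 + 0.496^2 + 1.475^2)
uc = sqrt(5.979466)
uc = 2.4453

2.4453


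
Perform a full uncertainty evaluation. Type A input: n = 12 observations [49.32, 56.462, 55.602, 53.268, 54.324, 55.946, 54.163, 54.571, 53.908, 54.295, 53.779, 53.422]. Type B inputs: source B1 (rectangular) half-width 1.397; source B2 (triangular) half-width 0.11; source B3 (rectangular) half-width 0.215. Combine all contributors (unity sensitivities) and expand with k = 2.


mean = (49.32 + 56.462 + 55.602 + 53.268 + 54.324 + 55.946 + 54.163 + 54.571 + 53.908 + 54.295 + 53.779 + 53.422) / 12 = 54.08833333
s = sqrt(sum((x - mean)^2)/(n-1)) = 1.8013973
u_A = s / sqrt(n) = 1.8013973 / sqrt(12) = 0.52001861
u_B1 = 1.397 / sqrt(3) = 0.80655833
u_B2 = 0.11 / sqrt(6) = 0.044907312
u_B3 = 0.215 / sqrt(3) = 0.12413031
uc = sqrt(0.52001861^2 + 0.80655833^2 + 0.044907312^2 + 0.12413031^2) = 0.96870052
U = k * uc = 2 * 0.96870052
U = 1.9374

1.9374


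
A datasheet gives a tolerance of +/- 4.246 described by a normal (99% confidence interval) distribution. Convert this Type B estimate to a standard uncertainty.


u_B = half_width / 2.576
u_B = 4.246 / 2.576
u_B = 1.6483

1.6483


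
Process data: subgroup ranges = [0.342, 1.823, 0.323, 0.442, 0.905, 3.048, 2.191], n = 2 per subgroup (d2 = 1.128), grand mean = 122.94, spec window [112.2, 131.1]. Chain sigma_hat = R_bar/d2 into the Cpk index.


R_bar = (0.342 + 1.823 + 0.323 + 0.442 + 0.905 + 3.048 + 2.191) / 7 = 1.2962857
sigma = R_bar / d2 = 1.2962857 / 1.128 = 1.1491895
Cp = (USL - LSL)/(6*sigma) = (131.1 - 112.2)/(6*1.1491895) = 2.7411
Cpu = (131.1 - 122.94)/(3*1.1491895) = 2.3669
Cpl = (122.94 - 112.2)/(3*1.1491895) = 3.1152
Cpk = min(Cpu, Cpl) = 2.3669

2.3669


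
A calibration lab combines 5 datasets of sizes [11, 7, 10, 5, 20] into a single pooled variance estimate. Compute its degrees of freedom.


nu = sum_i (n_i - 1)
nu = ((11 - 1) + (7 - 1) + (10 - 1) + (5 - 1) + (20 - 1))
nu = 10 + 6 + 9 + 4 + 19
nu = 48

48


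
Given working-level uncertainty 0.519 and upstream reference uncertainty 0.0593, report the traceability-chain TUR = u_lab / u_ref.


TUR = u_lab / u_ref
= 0.519 / 0.0593
= 8.7521

8.7521


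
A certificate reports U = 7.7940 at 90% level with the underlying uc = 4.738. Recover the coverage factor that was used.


k = U / uc
k = 7.7940 / 4.738
k = 1.645

1.645


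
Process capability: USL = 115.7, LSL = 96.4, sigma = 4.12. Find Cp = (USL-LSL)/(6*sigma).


Cp = (USL - LSL) / (6 * sigma)
= (115.7 - 96.4) / (6 * 4.12)
= 19.3000 / 24.7200
= 0.7807

0.7807


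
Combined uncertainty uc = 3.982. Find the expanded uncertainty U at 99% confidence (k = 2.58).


U = k * uc
U = 2.58 * 3.982
U = 10.2736

10.2736


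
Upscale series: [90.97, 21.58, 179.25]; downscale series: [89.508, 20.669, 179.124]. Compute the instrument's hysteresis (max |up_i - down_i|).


|90.97 - 89.508| = 1.4620
|21.58 - 20.669| = 0.9110
|179.25 - 179.124| = 0.1260
hysteresis = max(diffs) = 1.4620

1.4620


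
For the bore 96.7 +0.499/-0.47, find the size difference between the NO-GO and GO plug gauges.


GO = nominal - lower_tol (smallest hole = maximum material condition)
GO = 96.7 - 0.47 = 96.23
NO-GO = nominal + upper_tol (largest hole = least material condition)
NO-GO = 96.7 + 0.499 = 97.199
spread = NO-GO - GO = 97.199 - 96.23 = 0.9690

0.9690


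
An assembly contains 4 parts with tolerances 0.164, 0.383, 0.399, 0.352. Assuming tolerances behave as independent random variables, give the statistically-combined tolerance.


RSS = sqrt(0.164^2 + 0.383^2 + 0.399^2 + 0.352^2)
= sqrt(0.45669)
= 0.6758

0.6758


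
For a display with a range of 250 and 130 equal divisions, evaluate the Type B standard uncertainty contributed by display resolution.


resolution = range / divisions
resolution = 250 / 130 = 1.9230769
u_res = resolution / (2*sqrt(3))
u_res = 1.9230769 / 3.4641016
u_res = 0.5551

0.5551


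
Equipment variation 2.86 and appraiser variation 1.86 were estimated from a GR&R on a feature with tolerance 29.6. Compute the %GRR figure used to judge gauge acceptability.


GRR = sqrt(EV^2 + AV^2) = sqrt(2.86^2 + 1.86^2) = 3.4116272
%GRR = GRR / tol * 100 = 3.4116272 / 29.6 * 100
%GRR = 11.5258

11.5258


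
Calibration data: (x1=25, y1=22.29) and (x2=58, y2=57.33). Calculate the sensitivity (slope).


slope = (y2 - y1) / (x2 - x1)
= (57.33 - 22.29) / (58 - 25)
= 35.0400 / 33
= 1.0618

1.0618


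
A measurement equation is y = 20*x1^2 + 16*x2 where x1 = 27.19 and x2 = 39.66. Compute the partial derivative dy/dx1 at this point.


y = 20*x1^2 + 16*x2
dy/dx1 = 2*20*x1
Evaluate at x1 = 27.19: c1 = 40 * 27.19
c1 = 1087.6000

1087.6000


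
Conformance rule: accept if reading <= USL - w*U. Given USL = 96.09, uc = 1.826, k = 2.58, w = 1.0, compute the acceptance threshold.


U = k * uc = 2.58 * 1.826 = 4.71108
guard band g = w * U = 1.0 * 4.71108 = 4.71108
AL = USL - g = 96.09 - 4.71108
AL = 91.3789

91.3789


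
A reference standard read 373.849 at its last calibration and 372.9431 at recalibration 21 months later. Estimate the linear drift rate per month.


rate = (v2 - v1) / months
= (372.9431 - 373.849) / 21
= -0.9059 / 21
= -0.0431

-0.0431


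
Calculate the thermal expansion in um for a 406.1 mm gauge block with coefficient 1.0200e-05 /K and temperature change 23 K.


dL = L * alpha * dT
= 406.1 * 1.0200e-05 * 23
= 0.0952711 mm
dL_um = 0.0952711 * 1000 = 95.2711 um

95.2711


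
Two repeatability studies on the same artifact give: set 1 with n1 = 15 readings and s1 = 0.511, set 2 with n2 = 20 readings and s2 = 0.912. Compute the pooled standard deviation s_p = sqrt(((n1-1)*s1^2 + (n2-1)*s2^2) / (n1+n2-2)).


s_p = sqrt(((n1-1)*s1^2 + (n2-1)*s2^2) / (n1+n2-2))
numerator = (15-1)*0.511^2 + (20-1)*0.912^2 = 3.655694 + 15.803136 = 19.45883
denominator = 15 + 20 - 2 = 33
s_p^2 = 19.45883 / 33 = 0.58966152
s_p = sqrt(0.58966152) = 0.7679

0.7679


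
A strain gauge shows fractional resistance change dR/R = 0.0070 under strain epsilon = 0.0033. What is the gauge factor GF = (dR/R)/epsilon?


GF = (dR/R) / epsilon
= 0.0070 / 0.0033
= 2.1212

2.1212


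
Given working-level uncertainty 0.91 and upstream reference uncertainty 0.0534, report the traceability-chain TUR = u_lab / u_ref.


TUR = u_lab / u_ref
= 0.91 / 0.0534
= 17.0412

17.0412


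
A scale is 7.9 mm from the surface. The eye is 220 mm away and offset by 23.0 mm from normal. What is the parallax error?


error = h * offset / d
= 7.9 * 23.0 / 220
= 0.8259

0.8259


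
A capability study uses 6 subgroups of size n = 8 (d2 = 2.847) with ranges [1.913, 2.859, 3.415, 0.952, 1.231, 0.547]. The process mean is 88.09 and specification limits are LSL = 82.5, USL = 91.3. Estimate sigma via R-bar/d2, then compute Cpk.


R_bar = (1.913 + 2.859 + 3.415 + 0.952 + 1.231 + 0.547) / 6 = 1.8195
sigma = R_bar / d2 = 1.8195 / 2.847 = 0.63909378
Cp = (USL - LSL)/(6*sigma) = (91.3 - 82.5)/(6*0.63909378) = 2.2949
Cpu = (91.3 - 88.09)/(3*0.63909378) = 1.6742
Cpl = (88.09 - 82.5)/(3*0.63909378) = 2.9156
Cpk = min(Cpu, Cpl) = 1.6742

1.6742


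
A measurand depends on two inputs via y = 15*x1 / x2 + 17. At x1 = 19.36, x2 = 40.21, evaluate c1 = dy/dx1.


y = 15*x1 / x2 + 17
dy/dx1 = 15/x2
Evaluate at x2 = 40.21: c1 = 15 / 40.21
c1 = 0.3730

0.3730


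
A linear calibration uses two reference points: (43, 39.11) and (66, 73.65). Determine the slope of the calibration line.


slope = (y2 - y1) / (x2 - x1)
= (73.65 - 39.11) / (66 - 43)
= 34.5400 / 23
= 1.5017

1.5017


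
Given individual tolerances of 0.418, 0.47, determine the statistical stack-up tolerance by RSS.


RSS = sqrt(0.418^2 + 0.47^2)
= sqrt(0.395624)
= 0.6290

0.6290


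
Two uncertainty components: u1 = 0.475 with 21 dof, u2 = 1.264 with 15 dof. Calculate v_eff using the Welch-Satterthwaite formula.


uc = sqrt(u1^2 + u2^2) = sqrt(0.475^2 + 1.264^2) = 1.350304
v_eff = uc^4 / (u1^4/v1 + u2^4/v2)
= 1.350304^4 / (0.475^4/21 + 1.264^4/15)
= 3.3244991 / 0.17259963
v_eff = 19.2613

19.2613


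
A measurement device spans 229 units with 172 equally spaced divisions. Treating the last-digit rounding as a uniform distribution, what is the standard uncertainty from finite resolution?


resolution = range / divisions
resolution = 229 / 172 = 1.3313953
u_res = resolution / (2*sqrt(3))
u_res = 1.3313953 / 3.4641016
u_res = 0.3843

0.3843


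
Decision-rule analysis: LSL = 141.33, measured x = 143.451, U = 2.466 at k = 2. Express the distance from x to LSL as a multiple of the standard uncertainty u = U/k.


u = U / k = 2.466 / 2 = 1.233
margin = |LSL - x| = |141.33 - 143.451| = 2.121
z = margin / u = 2.121 / 1.233
z = 1.7202

1.7202


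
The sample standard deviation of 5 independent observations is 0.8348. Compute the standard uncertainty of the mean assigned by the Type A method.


u_A = s / sqrt(n)
u_A = 0.8348 / sqrt(5)
u_A = 0.8348 / 2.236068
u_A = 0.3733

0.3733


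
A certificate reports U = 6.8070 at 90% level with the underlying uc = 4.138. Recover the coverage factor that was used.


k = U / uc
k = 6.8070 / 4.138
k = 1.645

1.645


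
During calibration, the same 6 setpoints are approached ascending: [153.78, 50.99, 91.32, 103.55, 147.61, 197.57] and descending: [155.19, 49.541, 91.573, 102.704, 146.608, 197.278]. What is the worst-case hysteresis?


|153.78 - 155.19| = 1.4100
|50.99 - 49.541| = 1.4490
|91.32 - 91.573| = 0.2530
|103.55 - 102.704| = 0.8460
|147.61 - 146.608| = 1.0020
|197.57 - 197.278| = 0.2920
hysteresis = max(diffs) = 1.4490

1.4490


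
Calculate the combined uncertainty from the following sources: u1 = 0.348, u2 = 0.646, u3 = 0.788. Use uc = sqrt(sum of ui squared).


uc = sqrt(0.348^2 + 0.646^2 + 0.788^2)
uc = sqrt(1.159364)
uc = 1.0767

1.0767


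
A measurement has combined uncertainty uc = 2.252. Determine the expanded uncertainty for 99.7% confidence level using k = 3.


U = k * uc
U = 3 * 2.252
U = 6.7560

6.7560


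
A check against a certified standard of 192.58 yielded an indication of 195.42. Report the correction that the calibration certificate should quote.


Correction = standard - reading
= 192.58 - 195.42
= -2.8400

-2.8400


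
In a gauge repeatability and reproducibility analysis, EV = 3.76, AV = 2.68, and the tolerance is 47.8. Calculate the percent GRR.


GRR = sqrt(EV^2 + AV^2) = sqrt(3.76^2 + 2.68^2) = 4.6173586
%GRR = GRR / tol * 100 = 4.6173586 / 47.8 * 100
%GRR = 9.6597

9.6597


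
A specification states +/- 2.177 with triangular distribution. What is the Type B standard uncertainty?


u_B = half_width / sqrt(6)
u_B = 2.177 / 2.4494897
u_B = 0.8888

0.8888


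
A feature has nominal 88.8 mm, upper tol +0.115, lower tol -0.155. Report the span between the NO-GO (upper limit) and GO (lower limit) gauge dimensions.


GO = nominal - lower_tol (smallest hole = maximum material condition)
GO = 88.8 - 0.155 = 88.645
NO-GO = nominal + upper_tol (largest hole = least material condition)
NO-GO = 88.8 + 0.115 = 88.915
spread = NO-GO - GO = 88.915 - 88.645 = 0.2700

0.2700


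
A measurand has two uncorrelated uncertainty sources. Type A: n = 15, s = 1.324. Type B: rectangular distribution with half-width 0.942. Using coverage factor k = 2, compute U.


u_A = s / sqrt(n) = 1.324 / sqrt(15) = 0.34185533
u_B = half_width / sqrt(3) = 0.942 / sqrt(3) = 0.54386395
uc = sqrt(u_A^2 + u_B^2) = sqrt(0.34185533^2 + 0.54386395^2) = 0.64238078
U = k * uc = 2 * 0.64238078
U = 1.2848

1.2848


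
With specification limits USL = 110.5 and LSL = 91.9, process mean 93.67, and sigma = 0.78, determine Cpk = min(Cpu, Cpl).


Cpu = (USL - mean) / (3*sigma) = (110.5 - 93.67) / (3*0.78) = 7.1923
Cpl = (mean - LSL) / (3*sigma) = (93.67 - 91.9) / (3*0.78) = 0.7564
Cpk = min(Cpu, Cpl) = 0.7564

0.7564


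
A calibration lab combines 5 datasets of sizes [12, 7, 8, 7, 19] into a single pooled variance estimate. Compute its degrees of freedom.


nu = sum_i (n_i - 1)
nu = ((12 - 1) + (7 - 1) + (8 - 1) + (7 - 1) + (19 - 1))
nu = 11 + 6 + 7 + 6 + 18
nu = 48

48


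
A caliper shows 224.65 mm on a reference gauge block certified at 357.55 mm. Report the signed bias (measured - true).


Systematic error = measured - true
= 224.65 - 357.55
= -132.9000

-132.9000


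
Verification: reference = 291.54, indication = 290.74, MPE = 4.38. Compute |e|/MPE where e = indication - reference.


e = indication - reference = 290.74 - 291.54 = -0.8000
|e| = 0.8000
ratio = |e| / MPE = 0.8000 / 4.38
ratio = 0.1826

0.1826


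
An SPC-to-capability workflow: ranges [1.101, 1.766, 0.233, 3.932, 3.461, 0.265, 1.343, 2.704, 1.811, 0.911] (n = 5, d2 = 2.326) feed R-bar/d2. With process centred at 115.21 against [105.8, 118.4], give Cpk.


R_bar = (1.101 + 1.766 + 0.233 + 3.932 + 3.461 + 0.265 + 1.343 + 2.704 + 1.811 + 0.911) / 10 = 1.7527
sigma = R_bar / d2 = 1.7527 / 2.326 = 0.75352537
Cp = (USL - LSL)/(6*sigma) = (118.4 - 105.8)/(6*0.75352537) = 2.7869
Cpu = (118.4 - 115.21)/(3*0.75352537) = 1.4111
Cpl = (115.21 - 105.8)/(3*0.75352537) = 4.1627
Cpk = min(Cpu, Cpl) = 1.4111

1.4111


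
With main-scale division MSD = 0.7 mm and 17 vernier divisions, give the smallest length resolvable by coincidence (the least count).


LC = MSD / n_div
= 0.7 / 17
= 0.0412

0.0412


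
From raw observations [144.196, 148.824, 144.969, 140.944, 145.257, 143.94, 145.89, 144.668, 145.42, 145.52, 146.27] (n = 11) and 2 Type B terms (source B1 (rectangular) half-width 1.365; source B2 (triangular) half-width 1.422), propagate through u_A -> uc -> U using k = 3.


mean = (144.196 + 148.824 + 144.969 + 140.944 + 145.257 + 143.94 + 145.89 + 144.668 + 145.42 + 145.52 + 146.27) / 11 = 145.0816364
s = sqrt(sum((x - mean)^2)/(n-1)) = 1.8920849
u_A = s / sqrt(n) = 1.8920849 / sqrt(11) = 0.57048506
u_B1 = 1.365 / sqrt(3) = 0.78808312
u_B2 = 1.422 / sqrt(6) = 0.58052907
uc = sqrt(0.57048506^2 + 0.78808312^2 + 0.58052907^2) = 1.1329352
U = k * uc = 3 * 1.1329352
U = 3.3988

3.3988


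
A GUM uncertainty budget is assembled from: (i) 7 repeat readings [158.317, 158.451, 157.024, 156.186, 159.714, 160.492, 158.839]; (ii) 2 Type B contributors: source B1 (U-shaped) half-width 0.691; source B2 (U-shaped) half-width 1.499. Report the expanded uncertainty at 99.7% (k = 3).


mean = (158.317 + 158.451 + 157.024 + 156.186 + 159.714 + 160.492 + 158.839) / 7 = 158.4318571
s = sqrt(sum((x - mean)^2)/(n-1)) = 1.477235
u_A = s / sqrt(n) = 1.477235 / sqrt(7) = 0.55834235
u_B1 = 0.691 / sqrt(2) = 0.48861079
u_B2 = 1.499 / sqrt(2) = 1.0599531
uc = sqrt(0.55834235^2 + 0.48861079^2 + 1.0599531^2) = 1.2938266
U = k * uc = 3 * 1.2938266
U = 3.8815

3.8815


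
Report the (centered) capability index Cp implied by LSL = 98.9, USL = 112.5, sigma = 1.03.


Cp = (USL - LSL) / (6 * sigma)
= (112.5 - 98.9) / (6 * 1.03)
= 13.6000 / 6.1800
= 2.2006

2.2006


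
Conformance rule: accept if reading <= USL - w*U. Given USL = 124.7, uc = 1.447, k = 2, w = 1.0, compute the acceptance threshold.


U = k * uc = 2 * 1.447 = 2.894
guard band g = w * U = 1.0 * 2.894 = 2.894
AL = USL - g = 124.7 - 2.894
AL = 121.8060

121.8060


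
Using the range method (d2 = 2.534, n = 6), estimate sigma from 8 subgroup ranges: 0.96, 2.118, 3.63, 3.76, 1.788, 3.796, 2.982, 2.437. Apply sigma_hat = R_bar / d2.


R_bar = (0.96 + 2.118 + 3.63 + 3.76 + 1.788 + 3.796 + 2.982 + 2.437) / 8
R_bar = 21.471 / 8 = 2.683875
sigma_hat = R_bar / d2 = 2.683875 / 2.534 = 1.0591

1.0591


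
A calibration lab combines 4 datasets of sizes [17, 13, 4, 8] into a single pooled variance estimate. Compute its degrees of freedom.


nu = sum_i (n_i - 1)
nu = ((17 - 1) + (13 - 1) + (4 - 1) + (8 - 1))
nu = 16 + 12 + 3 + 7
nu = 38

38


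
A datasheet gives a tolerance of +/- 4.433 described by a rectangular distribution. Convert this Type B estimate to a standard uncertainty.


u_B = half_width / sqrt(3)
u_B = 4.433 / 1.7320508
u_B = 2.5594

2.5594


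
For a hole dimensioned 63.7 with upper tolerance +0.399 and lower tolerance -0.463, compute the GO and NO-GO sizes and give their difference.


GO = nominal - lower_tol (smallest hole = maximum material condition)
GO = 63.7 - 0.463 = 63.237
NO-GO = nominal + upper_tol (largest hole = least material condition)
NO-GO = 63.7 + 0.399 = 64.099
spread = NO-GO - GO = 64.099 - 63.237 = 0.8620

0.8620


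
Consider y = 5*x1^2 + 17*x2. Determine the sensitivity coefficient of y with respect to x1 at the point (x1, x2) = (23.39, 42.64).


y = 5*x1^2 + 17*x2
dy/dx1 = 2*5*x1
Evaluate at x1 = 23.39: c1 = 10 * 23.39
c1 = 233.9000

233.9000


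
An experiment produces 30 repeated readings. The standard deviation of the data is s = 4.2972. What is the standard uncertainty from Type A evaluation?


u_A = s / sqrt(n)
u_A = 4.2972 / sqrt(30)
u_A = 4.2972 / 5.4772256
u_A = 0.7846

0.7846


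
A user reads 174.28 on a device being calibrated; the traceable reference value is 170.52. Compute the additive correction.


Correction = standard - reading
= 170.52 - 174.28
= -3.7600

-3.7600


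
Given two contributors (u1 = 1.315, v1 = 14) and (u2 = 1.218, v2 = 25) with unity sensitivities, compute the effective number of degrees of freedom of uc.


uc = sqrt(u1^2 + u2^2) = sqrt(1.315^2 + 1.218^2) = 1.7924143
v_eff = uc^4 / (u1^4/v1 + u2^4/v2)
= 1.7924143^4 / (1.315^4/14 + 1.218^4/25)
= 10.321756 / 0.30162082
v_eff = 34.2210

34.2210


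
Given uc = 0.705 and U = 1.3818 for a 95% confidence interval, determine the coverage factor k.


k = U / uc
k = 1.3818 / 0.705
k = 1.96

1.96


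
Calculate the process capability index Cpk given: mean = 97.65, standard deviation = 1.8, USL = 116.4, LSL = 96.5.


Cpu = (USL - mean) / (3*sigma) = (116.4 - 97.65) / (3*1.8) = 3.4722
Cpl = (mean - LSL) / (3*sigma) = (97.65 - 96.5) / (3*1.8) = 0.2130
Cpk = min(Cpu, Cpl) = 0.2130

0.2130


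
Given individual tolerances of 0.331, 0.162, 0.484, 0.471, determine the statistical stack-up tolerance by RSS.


RSS = sqrt(0.331^2 + 0.162^2 + 0.484^2 + 0.471^2)
= sqrt(0.591902)
= 0.7694

0.7694


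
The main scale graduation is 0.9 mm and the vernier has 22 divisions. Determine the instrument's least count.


LC = MSD / n_div
= 0.9 / 22
= 0.0409

0.0409


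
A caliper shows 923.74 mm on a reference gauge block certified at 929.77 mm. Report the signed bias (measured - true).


Systematic error = measured - true
= 923.74 - 929.77
= -6.0300

-6.0300


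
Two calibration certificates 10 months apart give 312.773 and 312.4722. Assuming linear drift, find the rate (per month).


rate = (v2 - v1) / months
= (312.4722 - 312.773) / 10
= -0.3008 / 10
= -0.0301

-0.0301


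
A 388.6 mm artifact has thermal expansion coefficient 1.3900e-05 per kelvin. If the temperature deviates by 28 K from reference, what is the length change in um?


dL = L * alpha * dT
= 388.6 * 1.3900e-05 * 28
= 0.1512431 mm
dL_um = 0.1512431 * 1000 = 151.2431 um

151.2431


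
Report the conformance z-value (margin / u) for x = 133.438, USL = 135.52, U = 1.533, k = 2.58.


u = U / k = 1.533 / 2.58 = 0.59418605
margin = |USL - x| = |135.52 - 133.438| = 2.082
z = margin / u = 2.082 / 0.59418605
z = 3.5040

3.5040


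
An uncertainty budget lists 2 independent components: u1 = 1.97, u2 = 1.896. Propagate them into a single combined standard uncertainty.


uc = sqrt(1.97^2 + 1.896^2)
uc = sqrt(7.475716)
uc = 2.7342

2.7342


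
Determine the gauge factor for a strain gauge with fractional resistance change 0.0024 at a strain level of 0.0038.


GF = (dR/R) / epsilon
= 0.0024 / 0.0038
= 0.6316

0.6316


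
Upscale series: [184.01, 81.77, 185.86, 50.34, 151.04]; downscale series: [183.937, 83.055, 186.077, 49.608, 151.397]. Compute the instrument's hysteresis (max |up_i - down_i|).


|184.01 - 183.937| = 0.0730
|81.77 - 83.055| = 1.2850
|185.86 - 186.077| = 0.2170
|50.34 - 49.608| = 0.7320
|151.04 - 151.397| = 0.3570
hysteresis = max(diffs) = 1.2850

1.2850


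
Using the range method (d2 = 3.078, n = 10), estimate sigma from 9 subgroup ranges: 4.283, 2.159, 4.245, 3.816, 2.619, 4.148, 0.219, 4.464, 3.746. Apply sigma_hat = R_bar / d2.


R_bar = (4.283 + 2.159 + 4.245 + 3.816 + 2.619 + 4.148 + 0.219 + 4.464 + 3.746) / 9
R_bar = 29.699 / 9 = 3.2998889
sigma_hat = R_bar / d2 = 3.2998889 / 3.078 = 1.0721

1.0721


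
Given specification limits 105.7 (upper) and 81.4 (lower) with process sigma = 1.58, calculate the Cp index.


Cp = (USL - LSL) / (6 * sigma)
= (105.7 - 81.4) / (6 * 1.58)
= 24.3000 / 9.4800
= 2.5633

2.5633


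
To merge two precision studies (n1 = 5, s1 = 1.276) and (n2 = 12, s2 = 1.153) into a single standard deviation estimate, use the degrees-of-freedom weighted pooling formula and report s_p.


s_p = sqrt(((n1-1)*s1^2 + (n2-1)*s2^2) / (n1+n2-2))
numerator = (5-1)*1.276^2 + (12-1)*1.153^2 = 6.512704 + 14.623499 = 21.136203
denominator = 5 + 12 - 2 = 15
s_p^2 = 21.136203 / 15 = 1.4090802
s_p = sqrt(1.4090802) = 1.1870

1.1870


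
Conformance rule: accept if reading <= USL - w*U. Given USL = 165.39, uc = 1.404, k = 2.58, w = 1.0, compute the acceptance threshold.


U = k * uc = 2.58 * 1.404 = 3.62232
guard band g = w * U = 1.0 * 3.62232 = 3.62232
AL = USL - g = 165.39 - 3.62232
AL = 161.7677

161.7677


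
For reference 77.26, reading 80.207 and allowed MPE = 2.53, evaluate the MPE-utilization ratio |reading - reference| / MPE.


e = indication - reference = 80.207 - 77.26 = 2.9470
|e| = 2.9470
ratio = |e| / MPE = 2.9470 / 2.53
ratio = 1.1648

1.1648


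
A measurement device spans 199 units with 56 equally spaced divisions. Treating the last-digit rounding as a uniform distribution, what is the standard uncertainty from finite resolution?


resolution = range / divisions
resolution = 199 / 56 = 3.5535714
u_res = resolution / (2*sqrt(3))
u_res = 3.5535714 / 3.4641016
u_res = 1.0258

1.0258


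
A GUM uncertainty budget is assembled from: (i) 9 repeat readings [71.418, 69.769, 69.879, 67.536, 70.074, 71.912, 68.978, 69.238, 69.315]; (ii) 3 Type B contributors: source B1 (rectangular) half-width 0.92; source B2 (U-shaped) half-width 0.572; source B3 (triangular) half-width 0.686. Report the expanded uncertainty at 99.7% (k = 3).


mean = (71.418 + 69.769 + 69.879 + 67.536 + 70.074 + 71.912 + 68.978 + 69.238 + 69.315) / 9 = 69.791
s = sqrt(sum((x - mean)^2)/(n-1)) = 1.2996377
u_A = s / sqrt(n) = 1.2996377 / sqrt(9) = 0.43321257
u_B1 = 0.92 / sqrt(3) = 0.53116225
u_B2 = 0.572 / sqrt(2) = 0.40446508
u_B3 = 0.686 / sqrt(6) = 0.28005833
uc = sqrt(0.43321257^2 + 0.53116225^2 + 0.40446508^2 + 0.28005833^2) = 0.84370086
U = k * uc = 3 * 0.84370086
U = 2.5311

2.5311


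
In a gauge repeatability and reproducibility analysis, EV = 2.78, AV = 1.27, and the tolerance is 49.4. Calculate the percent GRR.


GRR = sqrt(EV^2 + AV^2) = sqrt(2.78^2 + 1.27^2) = 3.056354
%GRR = GRR / tol * 100 = 3.056354 / 49.4 * 100
%GRR = 6.1870

6.1870


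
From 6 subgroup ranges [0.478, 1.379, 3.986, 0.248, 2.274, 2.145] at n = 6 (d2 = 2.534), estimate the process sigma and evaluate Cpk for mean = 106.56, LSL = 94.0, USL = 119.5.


R_bar = (0.478 + 1.379 + 3.986 + 0.248 + 2.274 + 2.145) / 6 = 1.7516667
sigma = R_bar / d2 = 1.7516667 / 2.534 = 0.69126547
Cp = (USL - LSL)/(6*sigma) = (119.5 - 94.0)/(6*0.69126547) = 6.1481
Cpu = (119.5 - 106.56)/(3*0.69126547) = 6.2398
Cpl = (106.56 - 94.0)/(3*0.69126547) = 6.0565
Cpk = min(Cpu, Cpl) = 6.0565

6.0565


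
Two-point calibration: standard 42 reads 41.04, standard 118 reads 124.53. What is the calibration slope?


slope = (y2 - y1) / (x2 - x1)
= (124.53 - 41.04) / (118 - 42)
= 83.4900 / 76
= 1.0986

1.0986


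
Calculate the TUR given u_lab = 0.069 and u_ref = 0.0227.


TUR = u_lab / u_ref
= 0.069 / 0.0227
= 3.0396

3.0396


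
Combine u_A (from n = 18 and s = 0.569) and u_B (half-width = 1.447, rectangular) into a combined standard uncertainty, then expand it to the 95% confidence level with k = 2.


u_A = s / sqrt(n) = 0.569 / sqrt(18) = 0.13411459
u_B = half_width / sqrt(3) = 1.447 / sqrt(3) = 0.83542584
uc = sqrt(u_A^2 + u_B^2) = sqrt(0.13411459^2 + 0.83542584^2) = 0.84612237
U = k * uc = 2 * 0.84612237
U = 1.6922

1.6922


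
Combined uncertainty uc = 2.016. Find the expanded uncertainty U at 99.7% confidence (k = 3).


U = k * uc
U = 3 * 2.016
U = 6.0480

6.0480


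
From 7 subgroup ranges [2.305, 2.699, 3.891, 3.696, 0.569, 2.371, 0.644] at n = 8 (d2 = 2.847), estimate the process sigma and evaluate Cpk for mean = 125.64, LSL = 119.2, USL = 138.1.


R_bar = (2.305 + 2.699 + 3.891 + 3.696 + 0.569 + 2.371 + 0.644) / 7 = 2.3107143
sigma = R_bar / d2 = 2.3107143 / 2.847 = 0.8116313
Cp = (USL - LSL)/(6*sigma) = (138.1 - 119.2)/(6*0.8116313) = 3.8811
Cpu = (138.1 - 125.64)/(3*0.8116313) = 5.1173
Cpl = (125.64 - 119.2)/(3*0.8116313) = 2.6449
Cpk = min(Cpu, Cpl) = 2.6449

2.6449


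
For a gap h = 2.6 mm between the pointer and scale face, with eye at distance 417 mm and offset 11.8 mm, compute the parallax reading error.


error = h * offset / d
= 2.6 * 11.8 / 417
= 0.0736

0.0736


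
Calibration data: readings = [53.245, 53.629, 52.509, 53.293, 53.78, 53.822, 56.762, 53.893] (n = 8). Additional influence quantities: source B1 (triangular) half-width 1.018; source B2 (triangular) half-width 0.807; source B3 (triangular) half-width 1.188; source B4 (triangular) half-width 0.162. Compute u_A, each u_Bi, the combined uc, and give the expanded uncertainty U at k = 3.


mean = (53.245 + 53.629 + 52.509 + 53.293 + 53.78 + 53.822 + 56.762 + 53.893) / 8 = 53.866625
s = sqrt(sum((x - mean)^2)/(n-1)) = 1.2540484
u_A = s / sqrt(n) = 1.2540484 / sqrt(8) = 0.44337306
u_B1 = 1.018 / sqrt(6) = 0.41559676
u_B2 = 0.807 / sqrt(6) = 0.32945637
u_B3 = 1.188 / sqrt(6) = 0.48499897
u_B4 = 0.162 / sqrt(6) = 0.066136223
uc = sqrt(0.44337306^2 + 0.41559676^2 + 0.32945637^2 + 0.48499897^2 + 0.066136223^2) = 0.8470182
U = k * uc = 3 * 0.8470182
U = 2.5411

2.5411


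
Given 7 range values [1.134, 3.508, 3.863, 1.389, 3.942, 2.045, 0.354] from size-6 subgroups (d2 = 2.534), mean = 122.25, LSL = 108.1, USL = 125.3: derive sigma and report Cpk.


R_bar = (1.134 + 3.508 + 3.863 + 1.389 + 3.942 + 2.045 + 0.354) / 7 = 2.3192857
sigma = R_bar / d2 = 2.3192857 / 2.534 = 0.91526665
Cp = (USL - LSL)/(6*sigma) = (125.3 - 108.1)/(6*0.91526665) = 3.1321
Cpu = (125.3 - 122.25)/(3*0.91526665) = 1.1108
Cpl = (122.25 - 108.1)/(3*0.91526665) = 5.1533
Cpk = min(Cpu, Cpl) = 1.1108

1.1108


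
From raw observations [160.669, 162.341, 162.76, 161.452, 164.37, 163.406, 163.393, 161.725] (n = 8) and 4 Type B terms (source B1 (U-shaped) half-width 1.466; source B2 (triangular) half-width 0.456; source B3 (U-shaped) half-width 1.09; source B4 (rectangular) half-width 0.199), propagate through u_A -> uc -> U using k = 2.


mean = (160.669 + 162.341 + 162.76 + 161.452 + 164.37 + 163.406 + 163.393 + 161.725) / 8 = 162.5145
s = sqrt(sum((x - mean)^2)/(n-1)) = 1.2105414
u_A = s / sqrt(n) = 1.2105414 / sqrt(8) = 0.42799102
u_B1 = 1.466 / sqrt(2) = 1.0366185
u_B2 = 0.456 / sqrt(6) = 0.18616122
u_B3 = 1.09 / sqrt(2) = 0.77074639
u_B4 = 0.199 / sqrt(3) = 0.1148927
uc = sqrt(0.42799102^2 + 1.0366185^2 + 0.18616122^2 + 0.77074639^2 + 0.1148927^2) = 1.3782817
U = k * uc = 2 * 1.3782817
U = 2.7566

2.7566


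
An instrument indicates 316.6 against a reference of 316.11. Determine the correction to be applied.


Correction = standard - reading
= 316.11 - 316.6
= -0.4900

-0.4900


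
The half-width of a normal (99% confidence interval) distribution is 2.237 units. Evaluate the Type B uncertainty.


u_B = half_width / 2.576
u_B = 2.237 / 2.576
u_B = 0.8684

0.8684


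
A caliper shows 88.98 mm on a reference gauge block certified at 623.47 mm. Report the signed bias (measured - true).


Systematic error = measured - true
= 88.98 - 623.47
= -534.4900

-534.4900


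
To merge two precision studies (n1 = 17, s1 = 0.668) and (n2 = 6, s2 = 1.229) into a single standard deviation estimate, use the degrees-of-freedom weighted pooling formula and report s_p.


s_p = sqrt(((n1-1)*s1^2 + (n2-1)*s2^2) / (n1+n2-2))
numerator = (17-1)*0.668^2 + (6-1)*1.229^2 = 7.139584 + 7.552205 = 14.691789
denominator = 17 + 6 - 2 = 21
s_p^2 = 14.691789 / 21 = 0.699609
s_p = sqrt(0.699609) = 0.8364

0.8364


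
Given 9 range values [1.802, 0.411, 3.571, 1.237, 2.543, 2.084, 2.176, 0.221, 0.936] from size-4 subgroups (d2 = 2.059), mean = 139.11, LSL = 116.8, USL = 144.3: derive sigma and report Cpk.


R_bar = (1.802 + 0.411 + 3.571 + 1.237 + 2.543 + 2.084 + 2.176 + 0.221 + 0.936) / 9 = 1.6645556
sigma = R_bar / d2 = 1.6645556 / 2.059 = 0.80842914
Cp = (USL - LSL)/(6*sigma) = (144.3 - 116.8)/(6*0.80842914) = 5.6694
Cpu = (144.3 - 139.11)/(3*0.80842914) = 2.1400
Cpl = (139.11 - 116.8)/(3*0.80842914) = 9.1989
Cpk = min(Cpu, Cpl) = 2.1400

2.1400


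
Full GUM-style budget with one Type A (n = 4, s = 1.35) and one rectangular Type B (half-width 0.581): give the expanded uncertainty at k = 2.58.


u_A = s / sqrt(n) = 1.35 / sqrt(4) = 0.675
u_B = half_width / sqrt(3) = 0.581 / sqrt(3) = 0.33544051
uc = sqrt(u_A^2 + u_B^2) = sqrt(0.675^2 + 0.33544051^2) = 0.75375416
U = k * uc = 2.58 * 0.75375416
U = 1.9447

1.9447


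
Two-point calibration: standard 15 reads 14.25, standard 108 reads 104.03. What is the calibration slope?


slope = (y2 - y1) / (x2 - x1)
= (104.03 - 14.25) / (108 - 15)
= 89.7800 / 93
= 0.9654

0.9654


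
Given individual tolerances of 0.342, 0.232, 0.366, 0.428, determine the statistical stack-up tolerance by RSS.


RSS = sqrt(0.342^2 + 0.232^2 + 0.366^2 + 0.428^2)
= sqrt(0.487928)
= 0.6985

0.6985
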